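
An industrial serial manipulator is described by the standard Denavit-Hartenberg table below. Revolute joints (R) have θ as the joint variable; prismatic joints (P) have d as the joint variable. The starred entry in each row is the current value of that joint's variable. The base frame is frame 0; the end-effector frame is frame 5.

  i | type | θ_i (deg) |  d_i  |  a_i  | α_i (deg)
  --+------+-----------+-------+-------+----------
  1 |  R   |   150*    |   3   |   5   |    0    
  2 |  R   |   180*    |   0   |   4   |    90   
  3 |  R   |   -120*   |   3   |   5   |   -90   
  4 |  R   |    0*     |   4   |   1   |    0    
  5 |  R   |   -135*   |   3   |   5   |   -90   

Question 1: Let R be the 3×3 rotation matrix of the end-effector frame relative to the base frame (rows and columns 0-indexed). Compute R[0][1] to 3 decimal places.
-0.750

End-effector y-axis (col 1 of R) = (-0.7500,0.4330,0.5000)
R[0][1] = -0.7500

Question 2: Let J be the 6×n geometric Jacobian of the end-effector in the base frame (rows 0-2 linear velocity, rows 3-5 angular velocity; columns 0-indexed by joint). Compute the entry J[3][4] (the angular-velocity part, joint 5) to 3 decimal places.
axis z_4 = (0.7500,-0.4330,-0.5000); lever o_n−o_4 = (2.0132,-5.2448,1.5619)
cross product → J_v[:, 4] = (-3.2987,-2.1780,-3.0619)
J_ω[:, 4] = z_4
entry J[3][4] = 0.7500

0.750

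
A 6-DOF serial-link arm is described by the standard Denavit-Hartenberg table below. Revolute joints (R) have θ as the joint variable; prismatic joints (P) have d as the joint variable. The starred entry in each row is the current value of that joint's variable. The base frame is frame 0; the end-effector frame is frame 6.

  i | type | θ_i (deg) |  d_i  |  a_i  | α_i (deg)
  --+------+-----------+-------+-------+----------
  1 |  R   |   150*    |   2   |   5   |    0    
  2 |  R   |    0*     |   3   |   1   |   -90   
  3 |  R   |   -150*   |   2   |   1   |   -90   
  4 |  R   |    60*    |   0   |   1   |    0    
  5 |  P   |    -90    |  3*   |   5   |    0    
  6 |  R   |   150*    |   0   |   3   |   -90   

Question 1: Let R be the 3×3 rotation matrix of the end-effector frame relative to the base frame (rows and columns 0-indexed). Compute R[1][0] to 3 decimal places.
End-effector x-axis (col 0 of R) = (0.0580,0.9665,-0.2500)
R[1][0] = 0.9665

0.967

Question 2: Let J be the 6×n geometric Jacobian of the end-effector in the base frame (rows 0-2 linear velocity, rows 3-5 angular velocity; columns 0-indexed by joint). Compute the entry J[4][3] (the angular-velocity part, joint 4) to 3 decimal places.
0.250

axis z_3 = (-0.4330,0.2500,0.8660); lever o_n−o_3 = (1.6806,0.1429,4.2631)
cross product → J_v[:, 3] = (0.9420,3.3014,-0.4821)
J_ω[:, 3] = z_3
entry J[4][3] = 0.2500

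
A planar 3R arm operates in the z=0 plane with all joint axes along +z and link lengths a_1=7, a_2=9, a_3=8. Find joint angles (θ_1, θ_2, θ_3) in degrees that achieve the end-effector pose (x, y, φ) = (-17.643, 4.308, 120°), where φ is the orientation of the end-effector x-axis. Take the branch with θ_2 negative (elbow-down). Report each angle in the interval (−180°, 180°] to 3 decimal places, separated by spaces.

-135.000 -60.002 -44.999

wrist centre = target − a_3·(cos φ, sin φ) = (-13.6430, -2.6202)
cos θ_2 = (192.9969−7²−9²)/(2·7·9) = 0.5000; θ_2 = -60.0016° (elbow-down)
β = atan2(-2.6202,-13.6430) = -169.1284°; ψ = atan2(-7.7944,11.4998) = -34.1288°
θ_1 = β − ψ = -134.9997°
θ_3 = φ − θ_1 − θ_2 = -44.9987° (wrapped to (-180°,180°])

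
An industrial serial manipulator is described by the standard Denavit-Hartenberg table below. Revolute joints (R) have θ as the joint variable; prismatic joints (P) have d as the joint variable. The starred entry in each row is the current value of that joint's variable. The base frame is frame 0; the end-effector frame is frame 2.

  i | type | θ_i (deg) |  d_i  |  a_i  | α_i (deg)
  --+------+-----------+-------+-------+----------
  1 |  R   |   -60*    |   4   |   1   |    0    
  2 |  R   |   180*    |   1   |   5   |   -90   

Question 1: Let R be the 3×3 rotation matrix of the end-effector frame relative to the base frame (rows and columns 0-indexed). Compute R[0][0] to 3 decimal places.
End-effector x-axis (col 0 of R) = (-0.5000,0.8660,0.0000)
R[0][0] = -0.5000

-0.500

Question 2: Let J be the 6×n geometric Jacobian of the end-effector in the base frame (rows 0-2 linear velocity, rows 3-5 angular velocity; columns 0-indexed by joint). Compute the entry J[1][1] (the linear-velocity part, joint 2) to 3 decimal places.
-2.500

axis z_1 = (0.0000,0.0000,1.0000); lever o_n−o_1 = (-2.5000,4.3301,1.0000)
cross product → J_v[:, 1] = (-4.3301,-2.5000,0.0000)
J_ω[:, 1] = z_1
entry J[1][1] = -2.5000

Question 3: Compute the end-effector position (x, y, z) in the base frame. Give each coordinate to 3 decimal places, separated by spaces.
-2.000 3.464 5.000

after link 1: o_1 = (0.5000, -0.8660, 4.0000)
after link 2: o_2 = (-2.0000, 3.4641, 5.0000)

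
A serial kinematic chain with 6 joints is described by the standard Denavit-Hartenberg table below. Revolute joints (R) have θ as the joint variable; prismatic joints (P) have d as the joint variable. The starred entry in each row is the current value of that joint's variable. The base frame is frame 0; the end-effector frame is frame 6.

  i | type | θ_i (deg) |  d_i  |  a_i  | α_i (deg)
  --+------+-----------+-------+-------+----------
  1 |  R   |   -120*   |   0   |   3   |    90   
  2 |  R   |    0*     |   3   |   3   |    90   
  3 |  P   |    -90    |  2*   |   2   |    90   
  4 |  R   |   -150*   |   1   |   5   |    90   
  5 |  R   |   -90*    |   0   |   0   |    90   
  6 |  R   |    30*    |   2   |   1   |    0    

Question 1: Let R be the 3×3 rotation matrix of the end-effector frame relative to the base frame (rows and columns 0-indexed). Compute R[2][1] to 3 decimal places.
End-effector y-axis (col 1 of R) = (-0.1250,0.6495,-0.7500)
R[2][1] = -0.7500

-0.750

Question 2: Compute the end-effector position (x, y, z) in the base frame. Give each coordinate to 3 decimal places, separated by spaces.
-6.266 -3.156 -0.933

after link 1: o_1 = (-1.5000, -2.5981, 0.0000)
after link 2: o_2 = (-5.5981, -3.6962, 0.0000)
after link 3: o_3 = (-3.8660, -4.6962, -2.0000)
after link 4: o_4 = (-7.1160, -1.6651, 0.5000)
after link 5: o_5 = (-7.1160, -1.6651, 0.5000)
after link 6: o_6 = (-6.2655, -3.1561, -0.9330)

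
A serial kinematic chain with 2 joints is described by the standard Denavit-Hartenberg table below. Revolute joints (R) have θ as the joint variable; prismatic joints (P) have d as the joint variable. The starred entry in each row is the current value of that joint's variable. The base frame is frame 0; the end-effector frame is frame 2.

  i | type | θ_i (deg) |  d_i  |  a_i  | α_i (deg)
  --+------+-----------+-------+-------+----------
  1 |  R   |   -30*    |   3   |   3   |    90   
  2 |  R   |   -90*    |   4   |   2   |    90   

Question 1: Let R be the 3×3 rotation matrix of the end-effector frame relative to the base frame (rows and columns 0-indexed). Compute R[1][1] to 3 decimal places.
End-effector y-axis (col 1 of R) = (-0.5000,-0.8660,0.0000)
R[1][1] = -0.8660

-0.866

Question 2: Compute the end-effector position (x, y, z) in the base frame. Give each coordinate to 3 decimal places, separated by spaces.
0.598 -4.964 1.000

after link 1: o_1 = (2.5981, -1.5000, 3.0000)
after link 2: o_2 = (0.5981, -4.9641, 1.0000)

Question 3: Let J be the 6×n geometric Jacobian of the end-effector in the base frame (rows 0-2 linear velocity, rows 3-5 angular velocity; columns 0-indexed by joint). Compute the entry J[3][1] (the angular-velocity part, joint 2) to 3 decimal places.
axis z_1 = (-0.5000,-0.8660,0.0000); lever o_n−o_1 = (-2.0000,-3.4641,-2.0000)
cross product → J_v[:, 1] = (1.7321,-1.0000,-0.0000)
J_ω[:, 1] = z_1
entry J[3][1] = -0.5000

-0.500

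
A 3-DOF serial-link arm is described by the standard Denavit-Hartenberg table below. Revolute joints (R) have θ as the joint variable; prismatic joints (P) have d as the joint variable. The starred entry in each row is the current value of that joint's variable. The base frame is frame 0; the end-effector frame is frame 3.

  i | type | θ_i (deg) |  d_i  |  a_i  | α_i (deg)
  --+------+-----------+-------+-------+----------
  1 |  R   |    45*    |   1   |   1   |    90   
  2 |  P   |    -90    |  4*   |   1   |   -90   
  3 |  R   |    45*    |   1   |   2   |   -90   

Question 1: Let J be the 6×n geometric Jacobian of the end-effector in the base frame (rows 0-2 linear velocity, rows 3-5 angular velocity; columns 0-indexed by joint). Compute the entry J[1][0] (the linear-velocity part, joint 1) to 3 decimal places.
axis z_0 = ẑ; lever o_n−o_0 = (3.2426,-0.4142,-1.4142)
cross product → J_v[:, 0] = (0.4142,3.2426,-0.0000)
J_ω[:, 0] = z_0
entry J[1][0] = 3.2426

3.243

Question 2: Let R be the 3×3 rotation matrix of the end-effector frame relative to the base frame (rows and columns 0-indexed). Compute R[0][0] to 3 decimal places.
-0.500

End-effector x-axis (col 0 of R) = (-0.5000,0.5000,-0.7071)
R[0][0] = -0.5000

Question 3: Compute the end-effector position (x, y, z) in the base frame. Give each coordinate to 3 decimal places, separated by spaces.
3.243 -0.414 -1.414

after link 1: o_1 = (0.7071, 0.7071, 1.0000)
after link 2: o_2 = (3.5355, -2.1213, 0.0000)
after link 3: o_3 = (3.2426, -0.4142, -1.4142)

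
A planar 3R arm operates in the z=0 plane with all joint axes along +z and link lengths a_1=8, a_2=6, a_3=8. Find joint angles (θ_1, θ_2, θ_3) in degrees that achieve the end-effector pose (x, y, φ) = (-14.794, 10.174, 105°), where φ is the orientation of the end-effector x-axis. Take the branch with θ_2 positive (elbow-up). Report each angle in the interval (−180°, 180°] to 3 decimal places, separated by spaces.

wrist centre = target − a_3·(cos φ, sin φ) = (-12.7234, 2.4466)
cos θ_2 = (167.8719−8²−6²)/(2·8·6) = 0.7070; θ_2 = 45.0087° (elbow-up)
β = atan2(2.4466,-12.7234) = 169.1154°; ψ = atan2(4.2433,12.2420) = 19.1172°
θ_1 = β − ψ = 149.9983°
θ_3 = φ − θ_1 − θ_2 = -90.0070° (wrapped to (-180°,180°])

149.998 45.009 -90.007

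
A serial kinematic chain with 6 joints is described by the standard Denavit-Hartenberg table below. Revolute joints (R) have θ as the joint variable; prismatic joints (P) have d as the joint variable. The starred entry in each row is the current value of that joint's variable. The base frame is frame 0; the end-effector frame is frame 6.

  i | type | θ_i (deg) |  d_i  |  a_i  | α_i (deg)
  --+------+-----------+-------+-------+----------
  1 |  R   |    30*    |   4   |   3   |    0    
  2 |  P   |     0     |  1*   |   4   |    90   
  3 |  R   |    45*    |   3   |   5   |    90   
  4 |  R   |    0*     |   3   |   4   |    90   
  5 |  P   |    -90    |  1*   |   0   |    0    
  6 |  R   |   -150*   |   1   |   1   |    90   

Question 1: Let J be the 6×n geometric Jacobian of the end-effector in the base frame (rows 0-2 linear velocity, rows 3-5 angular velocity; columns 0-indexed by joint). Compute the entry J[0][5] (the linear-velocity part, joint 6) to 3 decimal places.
-0.837

axis z_5 = (-0.5000,0.8660,-0.0000); lever o_n−o_5 = (-0.2759,0.9954,-0.9659)
cross product → J_v[:, 5] = (-0.8365,-0.4830,-0.2588)
J_ω[:, 5] = z_5
entry J[0][5] = -0.8365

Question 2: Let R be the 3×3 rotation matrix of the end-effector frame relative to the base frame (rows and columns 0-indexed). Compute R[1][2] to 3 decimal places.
0.483

End-effector z-axis (col 2 of R) = (0.8365,0.4830,0.2588)
R[1][2] = 0.4830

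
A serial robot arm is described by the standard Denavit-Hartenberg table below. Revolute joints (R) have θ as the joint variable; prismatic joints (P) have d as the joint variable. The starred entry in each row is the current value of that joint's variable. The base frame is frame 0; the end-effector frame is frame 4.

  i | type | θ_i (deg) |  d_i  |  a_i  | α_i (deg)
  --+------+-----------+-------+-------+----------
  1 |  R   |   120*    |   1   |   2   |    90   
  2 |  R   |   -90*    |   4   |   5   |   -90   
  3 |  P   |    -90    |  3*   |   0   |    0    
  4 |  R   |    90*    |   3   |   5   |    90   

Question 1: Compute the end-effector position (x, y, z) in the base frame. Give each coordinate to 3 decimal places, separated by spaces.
after link 1: o_1 = (-1.0000, 1.7321, 1.0000)
after link 2: o_2 = (2.4641, 3.7321, -4.0000)
after link 3: o_3 = (0.9641, 6.3301, -4.0000)
after link 4: o_4 = (-0.5359, 8.9282, -9.0000)

-0.536 8.928 -9.000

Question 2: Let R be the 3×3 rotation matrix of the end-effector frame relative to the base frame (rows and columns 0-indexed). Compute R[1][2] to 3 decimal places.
End-effector z-axis (col 2 of R) = (0.8660,0.5000,0.0000)
R[1][2] = 0.5000

0.500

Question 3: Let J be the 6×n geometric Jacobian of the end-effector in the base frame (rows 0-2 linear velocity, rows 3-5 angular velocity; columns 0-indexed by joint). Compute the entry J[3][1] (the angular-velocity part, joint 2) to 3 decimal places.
axis z_1 = (0.8660,0.5000,0.0000); lever o_n−o_1 = (0.4641,7.1962,-10.0000)
cross product → J_v[:, 1] = (-5.0000,8.6603,6.0000)
J_ω[:, 1] = z_1
entry J[3][1] = 0.8660

0.866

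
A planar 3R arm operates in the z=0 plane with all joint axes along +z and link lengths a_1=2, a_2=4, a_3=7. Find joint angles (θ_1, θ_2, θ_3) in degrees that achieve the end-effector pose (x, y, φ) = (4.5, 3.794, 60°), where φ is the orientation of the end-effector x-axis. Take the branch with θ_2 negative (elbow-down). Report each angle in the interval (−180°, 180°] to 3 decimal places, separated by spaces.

wrist centre = target − a_3·(cos φ, sin φ) = (1.0000, -2.2682)
cos θ_2 = (6.1446−2²−4²)/(2·2·4) = -0.8660; θ_2 = -149.9926° (elbow-down)
β = atan2(-2.2682,1.0000) = -66.2082°; ψ = atan2(-2.0004,-1.4638) = -126.1951°
θ_1 = β − ψ = 59.9869°
θ_3 = φ − θ_1 − θ_2 = 150.0057° (wrapped to (-180°,180°])

59.987 -149.993 150.006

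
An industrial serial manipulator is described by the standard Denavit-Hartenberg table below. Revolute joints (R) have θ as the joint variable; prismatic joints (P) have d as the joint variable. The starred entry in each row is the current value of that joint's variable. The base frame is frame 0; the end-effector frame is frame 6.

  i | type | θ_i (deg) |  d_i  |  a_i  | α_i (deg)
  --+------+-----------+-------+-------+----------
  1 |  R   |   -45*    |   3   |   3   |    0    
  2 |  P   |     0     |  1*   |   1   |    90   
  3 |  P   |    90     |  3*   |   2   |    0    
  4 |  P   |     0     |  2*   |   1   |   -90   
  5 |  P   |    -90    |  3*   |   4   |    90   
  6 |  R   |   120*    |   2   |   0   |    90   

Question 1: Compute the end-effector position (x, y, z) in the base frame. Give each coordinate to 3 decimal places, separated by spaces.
-5.657 -7.071 5.000

after link 1: o_1 = (2.1213, -2.1213, 3.0000)
after link 2: o_2 = (2.8284, -2.8284, 4.0000)
after link 3: o_3 = (0.7071, -4.9497, 6.0000)
after link 4: o_4 = (-0.7071, -6.3640, 7.0000)
after link 5: o_5 = (-5.6569, -7.0711, 7.0000)
after link 6: o_6 = (-5.6569, -7.0711, 5.0000)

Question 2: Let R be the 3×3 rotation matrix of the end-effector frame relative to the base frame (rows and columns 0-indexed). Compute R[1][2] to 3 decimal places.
-0.259

End-effector z-axis (col 2 of R) = (-0.9659,-0.2588,0.0000)
R[1][2] = -0.2588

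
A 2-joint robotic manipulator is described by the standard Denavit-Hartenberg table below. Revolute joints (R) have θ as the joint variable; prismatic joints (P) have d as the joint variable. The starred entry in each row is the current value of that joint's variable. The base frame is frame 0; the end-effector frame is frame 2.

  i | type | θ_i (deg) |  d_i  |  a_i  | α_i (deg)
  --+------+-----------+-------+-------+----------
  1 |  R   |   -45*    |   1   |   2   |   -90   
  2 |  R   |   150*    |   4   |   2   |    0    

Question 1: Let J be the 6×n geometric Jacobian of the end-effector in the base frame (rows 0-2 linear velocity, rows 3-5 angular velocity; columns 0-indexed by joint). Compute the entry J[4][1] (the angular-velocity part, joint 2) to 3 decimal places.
axis z_1 = (0.7071,0.7071,0.0000); lever o_n−o_1 = (1.6037,4.0532,-1.0000)
cross product → J_v[:, 1] = (-0.7071,0.7071,1.7321)
J_ω[:, 1] = z_1
entry J[4][1] = 0.7071

0.707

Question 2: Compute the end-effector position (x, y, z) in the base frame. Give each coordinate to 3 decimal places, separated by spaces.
3.018 2.639 0.000

after link 1: o_1 = (1.4142, -1.4142, 1.0000)
after link 2: o_2 = (3.0179, 2.6390, 0.0000)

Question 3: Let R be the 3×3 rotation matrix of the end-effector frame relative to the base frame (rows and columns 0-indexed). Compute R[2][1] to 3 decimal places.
0.866

End-effector y-axis (col 1 of R) = (-0.3536,0.3536,0.8660)
R[2][1] = 0.8660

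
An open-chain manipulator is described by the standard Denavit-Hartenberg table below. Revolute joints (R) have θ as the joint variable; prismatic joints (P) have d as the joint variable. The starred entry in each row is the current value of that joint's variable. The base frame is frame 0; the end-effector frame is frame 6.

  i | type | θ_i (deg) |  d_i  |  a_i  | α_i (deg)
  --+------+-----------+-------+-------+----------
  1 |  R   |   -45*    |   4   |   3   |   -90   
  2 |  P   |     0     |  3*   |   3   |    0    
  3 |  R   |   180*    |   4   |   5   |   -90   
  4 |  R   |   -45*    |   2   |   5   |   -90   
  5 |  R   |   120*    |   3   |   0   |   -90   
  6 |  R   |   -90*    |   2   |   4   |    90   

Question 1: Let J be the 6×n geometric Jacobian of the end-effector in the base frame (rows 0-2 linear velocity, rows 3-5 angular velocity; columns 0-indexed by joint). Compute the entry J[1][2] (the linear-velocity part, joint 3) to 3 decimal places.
-2.121

axis z_2 = (0.7071,0.7071,0.0000); lever o_n−o_2 = (-7.7071,9.6319,3.0000)
cross product → J_v[:, 2] = (2.1213,-2.1213,12.2605)
J_ω[:, 2] = z_2
entry J[1][2] = -2.1213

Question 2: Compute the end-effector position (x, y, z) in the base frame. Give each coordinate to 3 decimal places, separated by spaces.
after link 1: o_1 = (2.1213, -2.1213, 4.0000)
after link 2: o_2 = (6.3640, -2.1213, 4.0000)
after link 3: o_3 = (5.6569, 4.2426, 4.0000)
after link 4: o_4 = (5.6569, 9.2426, 6.0000)
after link 5: o_5 = (2.6569, 9.2426, 6.0000)
after link 6: o_6 = (-1.3431, 7.5106, 7.0000)

-1.343 7.511 7.000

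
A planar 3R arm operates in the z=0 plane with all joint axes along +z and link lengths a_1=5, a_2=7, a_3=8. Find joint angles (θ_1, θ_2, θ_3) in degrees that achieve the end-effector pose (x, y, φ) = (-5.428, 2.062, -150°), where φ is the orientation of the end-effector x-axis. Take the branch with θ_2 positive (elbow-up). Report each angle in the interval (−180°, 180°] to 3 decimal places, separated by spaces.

wrist centre = target − a_3·(cos φ, sin φ) = (1.5002, 6.0620)
cos θ_2 = (38.9985−5²−7²)/(2·5·7) = -0.5000; θ_2 = 120.0015° (elbow-up)
β = atan2(6.0620,1.5002) = 76.0999°; ψ = atan2(6.0621,1.4998) = 76.1033°
θ_1 = β − ψ = -0.0034°
θ_3 = φ − θ_1 − θ_2 = 90.0019° (wrapped to (-180°,180°])

-0.003 120.001 90.002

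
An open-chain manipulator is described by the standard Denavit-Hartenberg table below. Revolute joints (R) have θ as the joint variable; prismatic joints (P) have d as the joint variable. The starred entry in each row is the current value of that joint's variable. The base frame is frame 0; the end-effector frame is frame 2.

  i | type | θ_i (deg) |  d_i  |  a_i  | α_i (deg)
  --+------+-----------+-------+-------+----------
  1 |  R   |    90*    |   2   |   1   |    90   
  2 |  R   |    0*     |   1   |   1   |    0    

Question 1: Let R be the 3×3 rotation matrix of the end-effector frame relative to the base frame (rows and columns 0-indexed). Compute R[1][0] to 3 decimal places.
End-effector x-axis (col 0 of R) = (0.0000,1.0000,0.0000)
R[1][0] = 1.0000

1.000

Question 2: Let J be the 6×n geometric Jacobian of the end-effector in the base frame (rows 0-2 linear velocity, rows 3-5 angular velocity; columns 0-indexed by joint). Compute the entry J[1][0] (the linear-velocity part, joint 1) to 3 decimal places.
axis z_0 = ẑ; lever o_n−o_0 = (1.0000,2.0000,2.0000)
cross product → J_v[:, 0] = (-2.0000,1.0000,0.0000)
J_ω[:, 0] = z_0
entry J[1][0] = 1.0000

1.000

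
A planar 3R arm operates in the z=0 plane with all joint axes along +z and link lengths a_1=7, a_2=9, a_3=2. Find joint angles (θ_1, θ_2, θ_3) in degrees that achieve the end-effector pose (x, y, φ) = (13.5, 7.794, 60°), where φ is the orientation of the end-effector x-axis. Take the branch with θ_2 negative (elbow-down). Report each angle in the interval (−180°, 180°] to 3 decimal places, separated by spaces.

60.000 -60.001 60.001

wrist centre = target − a_3·(cos φ, sin φ) = (12.5000, 6.0619)
cos θ_2 = (192.9972−7²−9²)/(2·7·9) = 0.5000; θ_2 = -60.0015° (elbow-down)
β = atan2(6.0619,12.5000) = 25.8713°; ψ = atan2(-7.7943,11.4998) = -34.1287°
θ_1 = β − ψ = 60.0000°
θ_3 = φ − θ_1 − θ_2 = 60.0015° (wrapped to (-180°,180°])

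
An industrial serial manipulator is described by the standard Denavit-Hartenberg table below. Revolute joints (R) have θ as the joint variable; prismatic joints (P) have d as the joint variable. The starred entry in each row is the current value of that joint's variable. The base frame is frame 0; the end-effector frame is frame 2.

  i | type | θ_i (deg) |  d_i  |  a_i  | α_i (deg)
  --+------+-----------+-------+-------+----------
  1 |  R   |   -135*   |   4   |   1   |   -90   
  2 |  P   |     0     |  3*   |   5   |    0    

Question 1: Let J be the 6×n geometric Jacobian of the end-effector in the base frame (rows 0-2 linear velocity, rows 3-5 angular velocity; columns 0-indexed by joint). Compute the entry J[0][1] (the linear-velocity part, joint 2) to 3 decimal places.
0.707

prismatic axis z_1 = (0.7071,-0.7071,0.0000)
J_v[:, 1] = z_1; J_ω[:, 1] = (0,0,0)
entry J[0][1] = 0.7071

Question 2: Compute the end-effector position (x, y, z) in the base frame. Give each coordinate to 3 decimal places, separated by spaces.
after link 1: o_1 = (-0.7071, -0.7071, 4.0000)
after link 2: o_2 = (-2.1213, -6.3640, 4.0000)

-2.121 -6.364 4.000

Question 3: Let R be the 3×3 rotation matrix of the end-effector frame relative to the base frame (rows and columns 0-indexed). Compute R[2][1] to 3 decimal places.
-1.000

End-effector y-axis (col 1 of R) = (0.0000,-0.0000,-1.0000)
R[2][1] = -1.0000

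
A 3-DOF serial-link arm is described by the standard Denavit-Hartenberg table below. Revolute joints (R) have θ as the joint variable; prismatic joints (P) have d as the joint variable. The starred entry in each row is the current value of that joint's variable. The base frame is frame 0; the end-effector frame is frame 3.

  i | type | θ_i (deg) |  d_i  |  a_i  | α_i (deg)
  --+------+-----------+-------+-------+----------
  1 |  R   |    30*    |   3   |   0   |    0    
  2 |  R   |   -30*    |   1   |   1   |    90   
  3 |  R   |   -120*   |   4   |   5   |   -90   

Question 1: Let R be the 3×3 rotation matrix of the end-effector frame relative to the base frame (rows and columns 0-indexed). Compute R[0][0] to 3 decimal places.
-0.500

End-effector x-axis (col 0 of R) = (-0.5000,-0.0000,-0.8660)
R[0][0] = -0.5000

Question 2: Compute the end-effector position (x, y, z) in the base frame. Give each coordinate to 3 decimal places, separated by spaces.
after link 1: o_1 = (0.0000, 0.0000, 3.0000)
after link 2: o_2 = (1.0000, 0.0000, 4.0000)
after link 3: o_3 = (-1.5000, -4.0000, -0.3301)

-1.500 -4.000 -0.330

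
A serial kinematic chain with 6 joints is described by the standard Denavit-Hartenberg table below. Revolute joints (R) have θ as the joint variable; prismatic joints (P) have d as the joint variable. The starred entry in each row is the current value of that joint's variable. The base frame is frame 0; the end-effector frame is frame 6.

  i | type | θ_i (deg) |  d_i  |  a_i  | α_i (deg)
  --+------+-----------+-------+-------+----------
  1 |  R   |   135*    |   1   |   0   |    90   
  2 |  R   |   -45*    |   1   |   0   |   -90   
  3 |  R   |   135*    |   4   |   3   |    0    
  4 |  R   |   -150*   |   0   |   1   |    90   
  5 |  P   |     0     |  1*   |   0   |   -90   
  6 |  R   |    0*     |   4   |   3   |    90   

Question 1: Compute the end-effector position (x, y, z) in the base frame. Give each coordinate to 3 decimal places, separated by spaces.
-4.120 5.364 5.608

after link 1: o_1 = (0.0000, 0.0000, 1.0000)
after link 2: o_2 = (0.7071, 0.7071, 1.0000)
after link 3: o_3 = (-1.7322, 0.1464, 5.3284)
after link 4: o_4 = (-2.0322, 0.8124, 4.6454)
after link 5: o_5 = (-1.2198, 1.3660, 4.8284)
after link 6: o_6 = (-4.1196, 5.3640, 5.6078)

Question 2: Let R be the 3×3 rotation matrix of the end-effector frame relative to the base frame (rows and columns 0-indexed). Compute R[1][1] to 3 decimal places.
End-effector y-axis (col 1 of R) = (-0.5000,0.5000,0.7071)
R[1][1] = 0.5000

0.500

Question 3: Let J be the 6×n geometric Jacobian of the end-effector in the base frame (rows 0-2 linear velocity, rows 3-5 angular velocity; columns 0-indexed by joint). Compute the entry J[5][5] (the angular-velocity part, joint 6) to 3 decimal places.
axis z_5 = (-0.5000,0.5000,0.7071); lever o_n−o_5 = (-2.8999,3.9979,0.7794)
cross product → J_v[:, 5] = (-2.4373,-1.6608,-0.5490)
J_ω[:, 5] = z_5
entry J[5][5] = 0.7071

0.707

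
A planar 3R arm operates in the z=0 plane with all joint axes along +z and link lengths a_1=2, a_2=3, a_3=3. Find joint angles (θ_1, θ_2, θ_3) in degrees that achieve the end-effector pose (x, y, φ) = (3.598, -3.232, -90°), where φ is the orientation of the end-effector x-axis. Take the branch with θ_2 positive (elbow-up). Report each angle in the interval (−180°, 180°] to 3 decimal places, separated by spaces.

wrist centre = target − a_3·(cos φ, sin φ) = (3.5980, -0.2320)
cos θ_2 = (12.9994−2²−3²)/(2·2·3) = -0.0000; θ_2 = 90.0027° (elbow-up)
β = atan2(-0.2320,3.5980) = -3.6893°; ψ = atan2(3.0000,1.9999) = 56.3118°
θ_1 = β − ψ = -60.0012°
θ_3 = φ − θ_1 − θ_2 = -120.0016° (wrapped to (-180°,180°])

-60.001 90.003 -120.002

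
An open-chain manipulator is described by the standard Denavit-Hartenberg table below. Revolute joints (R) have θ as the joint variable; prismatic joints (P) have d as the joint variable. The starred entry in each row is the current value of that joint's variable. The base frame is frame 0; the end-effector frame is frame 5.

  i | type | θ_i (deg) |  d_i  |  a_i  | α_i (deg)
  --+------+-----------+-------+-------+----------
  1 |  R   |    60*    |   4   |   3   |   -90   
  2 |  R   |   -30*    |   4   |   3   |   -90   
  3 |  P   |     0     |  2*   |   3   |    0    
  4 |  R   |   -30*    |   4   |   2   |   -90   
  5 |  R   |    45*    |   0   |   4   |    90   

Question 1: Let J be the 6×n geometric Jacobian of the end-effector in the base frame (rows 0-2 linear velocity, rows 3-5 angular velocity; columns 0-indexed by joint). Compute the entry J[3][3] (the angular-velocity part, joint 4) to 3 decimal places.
0.250

axis z_3 = (0.2500,0.4330,-0.8660); lever o_n−o_3 = (0.0128,4.8506,1.0762)
cross product → J_v[:, 3] = (4.6667,-0.2801,1.2071)
J_ω[:, 3] = z_3
entry J[3][3] = 0.2500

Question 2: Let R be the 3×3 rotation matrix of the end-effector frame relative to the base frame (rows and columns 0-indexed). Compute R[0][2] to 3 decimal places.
End-effector z-axis (col 2 of R) = (0.1358,0.9422,-0.3062)
R[0][2] = 0.1358

0.136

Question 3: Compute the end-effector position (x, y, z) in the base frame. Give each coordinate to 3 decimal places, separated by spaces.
1.147 14.815 6.344

after link 1: o_1 = (1.5000, 2.5981, 4.0000)
after link 2: o_2 = (-0.6651, 6.8481, 5.5000)
after link 3: o_3 = (1.1340, 9.9641, 5.2679)
after link 4: o_4 = (2.0179, 13.4952, 2.6699)
after link 5: o_5 = (1.1468, 14.8147, 6.3441)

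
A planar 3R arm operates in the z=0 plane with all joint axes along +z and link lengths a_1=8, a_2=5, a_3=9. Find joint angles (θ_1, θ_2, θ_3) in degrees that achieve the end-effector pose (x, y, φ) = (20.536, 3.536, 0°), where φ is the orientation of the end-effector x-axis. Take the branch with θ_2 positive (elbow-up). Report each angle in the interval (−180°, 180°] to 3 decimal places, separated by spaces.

0.007 44.986 -44.992

wrist centre = target − a_3·(cos φ, sin φ) = (11.5360, 3.5360)
cos θ_2 = (145.5826−8²−5²)/(2·8·5) = 0.7073; θ_2 = 44.9858° (elbow-up)
β = atan2(3.5360,11.5360) = 17.0413°; ψ = atan2(3.5347,11.5364) = 17.0346°
θ_1 = β − ψ = 0.0067°
θ_3 = φ − θ_1 − θ_2 = -44.9924° (wrapped to (-180°,180°])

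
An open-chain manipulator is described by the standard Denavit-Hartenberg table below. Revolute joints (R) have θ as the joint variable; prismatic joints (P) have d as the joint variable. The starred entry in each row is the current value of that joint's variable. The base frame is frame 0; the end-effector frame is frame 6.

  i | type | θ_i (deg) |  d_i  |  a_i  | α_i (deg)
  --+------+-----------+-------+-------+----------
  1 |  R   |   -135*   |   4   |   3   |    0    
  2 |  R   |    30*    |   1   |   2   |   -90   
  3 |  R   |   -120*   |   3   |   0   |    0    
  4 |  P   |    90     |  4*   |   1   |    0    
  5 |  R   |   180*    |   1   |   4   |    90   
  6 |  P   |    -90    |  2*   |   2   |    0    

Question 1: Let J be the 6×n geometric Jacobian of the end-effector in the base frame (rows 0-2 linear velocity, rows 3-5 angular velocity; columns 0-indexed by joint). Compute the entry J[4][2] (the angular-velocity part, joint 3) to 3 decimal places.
-0.259

axis z_2 = (0.9659,-0.2588,0.0000); lever o_n−o_2 = (6.2092,-0.0093,-3.2321)
cross product → J_v[:, 2] = (0.8365,3.1219,1.5981)
J_ω[:, 2] = z_2
entry J[4][2] = -0.2588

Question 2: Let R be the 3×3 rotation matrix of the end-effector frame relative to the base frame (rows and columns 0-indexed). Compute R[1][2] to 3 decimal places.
End-effector z-axis (col 2 of R) = (-0.1294,-0.4830,-0.8660)
R[1][2] = -0.4830

-0.483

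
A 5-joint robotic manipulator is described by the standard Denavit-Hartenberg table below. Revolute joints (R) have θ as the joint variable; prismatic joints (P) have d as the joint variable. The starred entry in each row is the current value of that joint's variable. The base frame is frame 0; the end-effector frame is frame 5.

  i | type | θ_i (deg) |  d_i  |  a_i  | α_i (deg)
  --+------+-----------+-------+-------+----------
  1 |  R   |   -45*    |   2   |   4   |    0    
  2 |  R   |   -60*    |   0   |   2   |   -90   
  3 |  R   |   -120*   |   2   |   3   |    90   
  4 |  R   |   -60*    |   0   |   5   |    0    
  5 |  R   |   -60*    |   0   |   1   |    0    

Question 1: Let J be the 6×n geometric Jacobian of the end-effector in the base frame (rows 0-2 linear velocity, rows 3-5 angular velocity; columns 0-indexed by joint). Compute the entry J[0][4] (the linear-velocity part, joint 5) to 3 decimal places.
-0.371

axis z_4 = (0.2241,0.8365,-0.5000); lever o_n−o_4 = (-0.9012,-0.0173,-0.4330)
cross product → J_v[:, 4] = (-0.3709,0.5477,0.7500)
J_ω[:, 4] = z_4
entry J[0][4] = -0.3709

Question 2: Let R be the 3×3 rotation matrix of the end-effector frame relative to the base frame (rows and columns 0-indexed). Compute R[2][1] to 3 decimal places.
End-effector y-axis (col 1 of R) = (-0.3709,0.5477,0.7500)
R[2][1] = 0.7500

0.750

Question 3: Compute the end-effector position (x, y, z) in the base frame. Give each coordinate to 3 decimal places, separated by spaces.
-0.129 -1.518 6.330

after link 1: o_1 = (2.8284, -2.8284, 2.0000)
after link 2: o_2 = (2.3108, -4.7603, 2.0000)
after link 3: o_3 = (4.6309, -3.8290, 4.5981)
after link 4: o_4 = (0.7718, -1.5009, 6.7631)
after link 5: o_5 = (-0.1294, -1.5182, 6.3301)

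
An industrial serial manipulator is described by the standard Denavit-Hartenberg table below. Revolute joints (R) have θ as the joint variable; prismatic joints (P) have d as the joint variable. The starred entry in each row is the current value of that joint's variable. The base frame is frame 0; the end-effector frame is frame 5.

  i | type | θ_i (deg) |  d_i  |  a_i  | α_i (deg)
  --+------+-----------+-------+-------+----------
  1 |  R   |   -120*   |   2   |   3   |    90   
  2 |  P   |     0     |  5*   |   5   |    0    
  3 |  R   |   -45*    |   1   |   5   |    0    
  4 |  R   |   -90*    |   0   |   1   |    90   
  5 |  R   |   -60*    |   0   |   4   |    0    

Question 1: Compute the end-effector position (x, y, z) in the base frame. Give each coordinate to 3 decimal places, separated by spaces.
-6.903 -6.885 -3.657

after link 1: o_1 = (-1.5000, -2.5981, 2.0000)
after link 2: o_2 = (-8.3301, -4.4282, 2.0000)
after link 3: o_3 = (-10.9639, -6.9901, -1.5355)
after link 4: o_4 = (-10.6104, -6.3777, -2.2426)
after link 5: o_5 = (-6.9033, -6.8850, -3.6569)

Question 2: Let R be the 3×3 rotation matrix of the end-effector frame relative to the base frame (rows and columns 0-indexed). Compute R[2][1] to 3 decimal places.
-0.612

End-effector y-axis (col 1 of R) = (-0.1268,0.7803,-0.6124)
R[2][1] = -0.6124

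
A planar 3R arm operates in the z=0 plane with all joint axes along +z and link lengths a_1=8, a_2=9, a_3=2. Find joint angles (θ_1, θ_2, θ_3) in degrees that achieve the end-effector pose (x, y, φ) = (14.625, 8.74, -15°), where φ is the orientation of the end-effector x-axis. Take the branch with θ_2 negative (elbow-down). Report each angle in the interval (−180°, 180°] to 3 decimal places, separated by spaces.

wrist centre = target − a_3·(cos φ, sin φ) = (12.6931, 9.2576)
cos θ_2 = (246.8199−8²−9²)/(2·8·9) = 0.7071; θ_2 = -45.0020° (elbow-down)
β = atan2(9.2576,12.6931) = 36.1048°; ψ = atan2(-6.3642,14.3637) = -23.8968°
θ_1 = β − ψ = 60.0016°
θ_3 = φ − θ_1 − θ_2 = -29.9997° (wrapped to (-180°,180°])

60.002 -45.002 -30.000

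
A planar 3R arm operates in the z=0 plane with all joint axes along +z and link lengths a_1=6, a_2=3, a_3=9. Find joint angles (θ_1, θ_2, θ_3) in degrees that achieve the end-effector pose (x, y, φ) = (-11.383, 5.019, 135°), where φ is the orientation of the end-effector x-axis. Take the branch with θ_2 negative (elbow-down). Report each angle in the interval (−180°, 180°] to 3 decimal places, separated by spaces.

-134.999 -120.001 29.999

wrist centre = target − a_3·(cos φ, sin φ) = (-5.0190, -1.3450)
cos θ_2 = (26.9997−6²−3²)/(2·6·3) = -0.5000; θ_2 = -120.0006° (elbow-down)
β = atan2(-1.3450,-5.0190) = -164.9988°; ψ = atan2(-2.5981,4.5000) = -30.0000°
θ_1 = β − ψ = -134.9988°
θ_3 = φ − θ_1 − θ_2 = 29.9994° (wrapped to (-180°,180°])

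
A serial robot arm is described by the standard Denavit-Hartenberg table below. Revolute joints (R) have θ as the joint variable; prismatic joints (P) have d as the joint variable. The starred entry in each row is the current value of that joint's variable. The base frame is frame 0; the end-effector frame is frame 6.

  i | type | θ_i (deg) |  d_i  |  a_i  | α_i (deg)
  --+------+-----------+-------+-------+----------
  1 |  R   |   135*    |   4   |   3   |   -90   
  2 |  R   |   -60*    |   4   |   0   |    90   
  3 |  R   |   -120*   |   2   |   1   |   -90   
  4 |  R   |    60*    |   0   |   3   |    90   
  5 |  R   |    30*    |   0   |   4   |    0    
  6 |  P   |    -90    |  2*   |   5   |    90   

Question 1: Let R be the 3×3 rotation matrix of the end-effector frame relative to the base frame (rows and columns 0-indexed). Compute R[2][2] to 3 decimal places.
0.188

End-effector z-axis (col 2 of R) = (0.0939,-0.9778,0.1875)
R[2][2] = 0.1875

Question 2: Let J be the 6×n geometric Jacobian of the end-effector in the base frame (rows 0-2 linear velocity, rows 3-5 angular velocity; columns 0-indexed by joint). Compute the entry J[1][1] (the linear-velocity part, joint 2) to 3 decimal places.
axis z_1 = (-0.7071,-0.7071,0.0000); lever o_n−o_1 = (-0.1626,1.6935,-7.2530)
cross product → J_v[:, 1] = (5.1286,-5.1286,-1.3125)
J_ω[:, 1] = z_1
entry J[1][1] = -5.1286

-5.129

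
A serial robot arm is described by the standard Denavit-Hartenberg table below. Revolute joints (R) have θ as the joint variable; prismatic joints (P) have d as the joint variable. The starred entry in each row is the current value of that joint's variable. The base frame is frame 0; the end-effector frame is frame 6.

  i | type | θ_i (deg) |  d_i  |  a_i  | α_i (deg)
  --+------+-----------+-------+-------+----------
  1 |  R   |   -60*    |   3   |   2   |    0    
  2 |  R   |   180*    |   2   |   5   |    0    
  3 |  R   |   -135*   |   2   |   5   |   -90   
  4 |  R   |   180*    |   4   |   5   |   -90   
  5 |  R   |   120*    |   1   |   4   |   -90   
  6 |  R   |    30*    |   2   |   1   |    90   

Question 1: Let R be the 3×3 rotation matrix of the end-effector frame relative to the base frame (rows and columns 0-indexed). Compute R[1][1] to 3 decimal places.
End-effector y-axis (col 1 of R) = (0.9659,0.2588,0.0000)
R[1][1] = 0.2588

0.259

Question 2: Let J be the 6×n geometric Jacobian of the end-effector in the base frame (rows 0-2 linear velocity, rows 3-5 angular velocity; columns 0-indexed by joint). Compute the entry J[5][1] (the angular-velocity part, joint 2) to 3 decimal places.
1.000

axis z_1 = (0.0000,0.0000,1.0000); lever o_n−o_1 = (1.7265,4.0112,4.5000)
cross product → J_v[:, 1] = (-4.0112,1.7265,0.0000)
J_ω[:, 1] = z_1
entry J[5][1] = 1.0000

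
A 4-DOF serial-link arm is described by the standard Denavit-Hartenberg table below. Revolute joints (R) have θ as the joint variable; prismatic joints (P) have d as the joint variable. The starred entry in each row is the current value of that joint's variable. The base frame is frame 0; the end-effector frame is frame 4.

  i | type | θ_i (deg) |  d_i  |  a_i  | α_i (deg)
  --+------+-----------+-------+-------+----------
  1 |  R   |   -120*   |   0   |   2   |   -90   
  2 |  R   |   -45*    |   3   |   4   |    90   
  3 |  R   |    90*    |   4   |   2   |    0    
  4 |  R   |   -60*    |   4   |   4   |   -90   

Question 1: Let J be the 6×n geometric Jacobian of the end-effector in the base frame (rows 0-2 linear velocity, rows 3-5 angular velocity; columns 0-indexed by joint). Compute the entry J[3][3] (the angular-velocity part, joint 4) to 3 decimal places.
axis z_3 = (0.3536,0.6124,0.7071); lever o_n−o_3 = (1.9215,-0.6718,5.2779)
cross product → J_v[:, 3] = (3.7071,-0.5073,-1.4142)
J_ω[:, 3] = z_3
entry J[3][3] = 0.3536

0.354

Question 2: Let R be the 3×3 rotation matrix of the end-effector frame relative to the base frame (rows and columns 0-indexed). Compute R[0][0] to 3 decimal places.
0.127

End-effector x-axis (col 0 of R) = (0.1268,-0.7803,0.6124)
R[0][0] = 0.1268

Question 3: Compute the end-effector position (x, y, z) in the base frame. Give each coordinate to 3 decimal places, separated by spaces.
5.252 -4.904 10.935

after link 1: o_1 = (-1.0000, -1.7321, 0.0000)
after link 2: o_2 = (0.1839, -5.6815, 2.8284)
after link 3: o_3 = (3.3301, -4.2321, 5.6569)
after link 4: o_4 = (5.2516, -4.9039, 10.9348)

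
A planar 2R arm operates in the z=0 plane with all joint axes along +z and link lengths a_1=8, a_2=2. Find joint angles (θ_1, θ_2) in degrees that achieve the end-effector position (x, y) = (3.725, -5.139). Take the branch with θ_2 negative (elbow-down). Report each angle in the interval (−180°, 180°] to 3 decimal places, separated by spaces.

-45.001 -150.008

cos θ_2 = (40.2849−8²−2²)/(2·8·2) = -0.8661; θ_2 = -150.0080° (elbow-down)
β = atan2(-5.1390,3.7250) = -54.0636°; ψ = atan2(-0.9998,6.2678) = -9.0627°
θ_1 = β − ψ = -45.0008°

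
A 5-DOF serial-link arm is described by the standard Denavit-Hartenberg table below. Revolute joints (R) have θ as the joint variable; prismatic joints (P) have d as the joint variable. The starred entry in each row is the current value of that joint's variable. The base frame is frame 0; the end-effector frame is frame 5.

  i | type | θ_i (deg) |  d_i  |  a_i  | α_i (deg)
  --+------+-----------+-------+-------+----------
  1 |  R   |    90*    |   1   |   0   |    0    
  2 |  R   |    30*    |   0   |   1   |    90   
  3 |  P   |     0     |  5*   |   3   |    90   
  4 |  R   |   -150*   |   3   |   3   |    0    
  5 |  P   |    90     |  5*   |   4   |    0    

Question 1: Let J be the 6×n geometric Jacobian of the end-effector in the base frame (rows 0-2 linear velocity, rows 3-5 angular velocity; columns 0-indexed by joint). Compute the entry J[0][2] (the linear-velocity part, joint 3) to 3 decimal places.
0.866

prismatic axis z_2 = (0.8660,0.5000,0.0000)
J_v[:, 2] = z_2; J_ω[:, 2] = (0,0,0)
entry J[0][2] = 0.8660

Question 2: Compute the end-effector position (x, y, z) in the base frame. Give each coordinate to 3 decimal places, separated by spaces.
-1.670 2.964 -7.000

after link 1: o_1 = (0.0000, 0.0000, 1.0000)
after link 2: o_2 = (-0.5000, 0.8660, 1.0000)
after link 3: o_3 = (2.3301, 5.9641, 1.0000)
after link 4: o_4 = (2.3301, 2.9641, -2.0000)
after link 5: o_5 = (-1.6699, 2.9641, -7.0000)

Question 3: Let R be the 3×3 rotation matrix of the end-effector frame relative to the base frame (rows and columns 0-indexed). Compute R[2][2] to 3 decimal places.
End-effector z-axis (col 2 of R) = (0.0000,0.0000,-1.0000)
R[2][2] = -1.0000

-1.000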